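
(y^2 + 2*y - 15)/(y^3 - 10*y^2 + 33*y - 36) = (y + 5)/(y^2 - 7*y + 12)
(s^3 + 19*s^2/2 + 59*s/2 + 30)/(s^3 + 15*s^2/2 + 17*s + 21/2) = (2*s^2 + 13*s + 20)/(2*s^2 + 9*s + 7)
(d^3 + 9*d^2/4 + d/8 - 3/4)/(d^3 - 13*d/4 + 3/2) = (4*d + 3)/(2*(2*d - 3))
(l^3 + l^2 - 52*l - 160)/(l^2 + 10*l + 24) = (l^2 - 3*l - 40)/(l + 6)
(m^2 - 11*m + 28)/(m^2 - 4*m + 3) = (m^2 - 11*m + 28)/(m^2 - 4*m + 3)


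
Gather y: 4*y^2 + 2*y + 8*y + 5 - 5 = 4*y^2 + 10*y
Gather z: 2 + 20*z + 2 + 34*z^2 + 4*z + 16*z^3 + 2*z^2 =16*z^3 + 36*z^2 + 24*z + 4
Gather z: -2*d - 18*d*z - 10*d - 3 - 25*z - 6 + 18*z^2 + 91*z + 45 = -12*d + 18*z^2 + z*(66 - 18*d) + 36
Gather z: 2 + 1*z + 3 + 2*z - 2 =3*z + 3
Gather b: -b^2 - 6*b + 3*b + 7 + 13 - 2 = -b^2 - 3*b + 18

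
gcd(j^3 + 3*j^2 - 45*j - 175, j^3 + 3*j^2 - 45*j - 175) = j^3 + 3*j^2 - 45*j - 175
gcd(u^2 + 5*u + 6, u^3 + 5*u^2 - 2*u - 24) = u + 3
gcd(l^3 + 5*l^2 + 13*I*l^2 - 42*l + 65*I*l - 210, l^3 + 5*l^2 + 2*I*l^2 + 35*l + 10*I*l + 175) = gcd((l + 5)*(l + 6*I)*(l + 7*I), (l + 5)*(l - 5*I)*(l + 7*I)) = l^2 + l*(5 + 7*I) + 35*I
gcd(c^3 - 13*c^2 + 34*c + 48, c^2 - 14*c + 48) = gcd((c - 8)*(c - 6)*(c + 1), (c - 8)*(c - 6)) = c^2 - 14*c + 48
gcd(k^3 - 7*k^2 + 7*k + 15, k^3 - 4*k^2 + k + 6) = k^2 - 2*k - 3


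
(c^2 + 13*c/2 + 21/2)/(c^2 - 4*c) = (2*c^2 + 13*c + 21)/(2*c*(c - 4))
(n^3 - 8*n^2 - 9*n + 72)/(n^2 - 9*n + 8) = (n^2 - 9)/(n - 1)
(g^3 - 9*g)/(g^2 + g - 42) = g*(g^2 - 9)/(g^2 + g - 42)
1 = 1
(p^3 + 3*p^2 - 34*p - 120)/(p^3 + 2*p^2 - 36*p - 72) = (p^2 + 9*p + 20)/(p^2 + 8*p + 12)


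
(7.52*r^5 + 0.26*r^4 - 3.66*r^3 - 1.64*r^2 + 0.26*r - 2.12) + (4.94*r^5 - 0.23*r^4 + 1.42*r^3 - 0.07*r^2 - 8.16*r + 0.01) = 12.46*r^5 + 0.03*r^4 - 2.24*r^3 - 1.71*r^2 - 7.9*r - 2.11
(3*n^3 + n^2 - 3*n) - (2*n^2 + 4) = 3*n^3 - n^2 - 3*n - 4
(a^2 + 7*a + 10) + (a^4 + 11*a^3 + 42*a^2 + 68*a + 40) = a^4 + 11*a^3 + 43*a^2 + 75*a + 50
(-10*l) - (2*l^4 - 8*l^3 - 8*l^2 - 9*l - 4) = -2*l^4 + 8*l^3 + 8*l^2 - l + 4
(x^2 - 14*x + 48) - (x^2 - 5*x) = 48 - 9*x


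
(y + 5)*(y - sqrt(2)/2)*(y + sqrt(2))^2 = y^4 + 3*sqrt(2)*y^3/2 + 5*y^3 + 15*sqrt(2)*y^2/2 - sqrt(2)*y - 5*sqrt(2)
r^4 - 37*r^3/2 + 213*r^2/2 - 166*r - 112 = (r - 8)*(r - 7)*(r - 4)*(r + 1/2)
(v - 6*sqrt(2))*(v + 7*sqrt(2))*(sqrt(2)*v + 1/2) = sqrt(2)*v^3 + 5*v^2/2 - 167*sqrt(2)*v/2 - 42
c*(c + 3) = c^2 + 3*c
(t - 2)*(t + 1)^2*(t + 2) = t^4 + 2*t^3 - 3*t^2 - 8*t - 4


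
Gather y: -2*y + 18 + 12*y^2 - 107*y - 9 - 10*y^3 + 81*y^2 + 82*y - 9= -10*y^3 + 93*y^2 - 27*y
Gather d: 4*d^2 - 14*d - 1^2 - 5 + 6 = 4*d^2 - 14*d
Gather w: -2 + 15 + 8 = 21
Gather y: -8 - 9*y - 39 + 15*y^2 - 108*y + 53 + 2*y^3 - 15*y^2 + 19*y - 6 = 2*y^3 - 98*y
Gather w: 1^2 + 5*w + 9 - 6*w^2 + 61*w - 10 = -6*w^2 + 66*w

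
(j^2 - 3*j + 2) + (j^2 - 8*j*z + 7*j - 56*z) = 2*j^2 - 8*j*z + 4*j - 56*z + 2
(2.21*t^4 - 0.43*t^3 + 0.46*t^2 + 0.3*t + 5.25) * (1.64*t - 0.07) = 3.6244*t^5 - 0.8599*t^4 + 0.7845*t^3 + 0.4598*t^2 + 8.589*t - 0.3675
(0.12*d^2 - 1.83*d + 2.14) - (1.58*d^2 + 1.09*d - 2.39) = -1.46*d^2 - 2.92*d + 4.53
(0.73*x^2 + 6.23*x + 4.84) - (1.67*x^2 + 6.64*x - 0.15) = -0.94*x^2 - 0.409999999999999*x + 4.99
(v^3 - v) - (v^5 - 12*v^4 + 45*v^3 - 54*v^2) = -v^5 + 12*v^4 - 44*v^3 + 54*v^2 - v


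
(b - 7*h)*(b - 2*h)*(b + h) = b^3 - 8*b^2*h + 5*b*h^2 + 14*h^3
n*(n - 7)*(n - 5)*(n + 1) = n^4 - 11*n^3 + 23*n^2 + 35*n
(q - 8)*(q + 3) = q^2 - 5*q - 24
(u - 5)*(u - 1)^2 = u^3 - 7*u^2 + 11*u - 5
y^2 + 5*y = y*(y + 5)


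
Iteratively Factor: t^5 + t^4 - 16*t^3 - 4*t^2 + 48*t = (t + 4)*(t^4 - 3*t^3 - 4*t^2 + 12*t) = (t + 2)*(t + 4)*(t^3 - 5*t^2 + 6*t) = (t - 2)*(t + 2)*(t + 4)*(t^2 - 3*t) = (t - 3)*(t - 2)*(t + 2)*(t + 4)*(t)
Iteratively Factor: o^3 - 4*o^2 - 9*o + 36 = (o - 4)*(o^2 - 9) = (o - 4)*(o + 3)*(o - 3)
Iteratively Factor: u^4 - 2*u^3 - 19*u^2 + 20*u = (u - 5)*(u^3 + 3*u^2 - 4*u) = (u - 5)*(u - 1)*(u^2 + 4*u) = (u - 5)*(u - 1)*(u + 4)*(u)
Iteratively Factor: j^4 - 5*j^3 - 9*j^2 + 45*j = (j + 3)*(j^3 - 8*j^2 + 15*j) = j*(j + 3)*(j^2 - 8*j + 15) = j*(j - 3)*(j + 3)*(j - 5)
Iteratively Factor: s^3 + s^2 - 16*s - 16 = (s + 4)*(s^2 - 3*s - 4) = (s + 1)*(s + 4)*(s - 4)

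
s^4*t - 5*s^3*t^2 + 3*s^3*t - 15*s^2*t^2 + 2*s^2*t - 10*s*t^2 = s*(s + 2)*(s - 5*t)*(s*t + t)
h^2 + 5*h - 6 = (h - 1)*(h + 6)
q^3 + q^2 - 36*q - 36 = (q - 6)*(q + 1)*(q + 6)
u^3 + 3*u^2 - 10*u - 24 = (u - 3)*(u + 2)*(u + 4)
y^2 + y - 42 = (y - 6)*(y + 7)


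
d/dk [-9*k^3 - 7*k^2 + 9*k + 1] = -27*k^2 - 14*k + 9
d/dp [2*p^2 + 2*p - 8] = 4*p + 2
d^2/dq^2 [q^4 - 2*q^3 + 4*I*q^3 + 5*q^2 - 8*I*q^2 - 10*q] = 12*q^2 + q*(-12 + 24*I) + 10 - 16*I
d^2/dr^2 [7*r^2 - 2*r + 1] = 14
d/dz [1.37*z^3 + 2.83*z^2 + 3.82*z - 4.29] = 4.11*z^2 + 5.66*z + 3.82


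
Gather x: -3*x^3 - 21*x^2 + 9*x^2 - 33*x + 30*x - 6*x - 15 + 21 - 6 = -3*x^3 - 12*x^2 - 9*x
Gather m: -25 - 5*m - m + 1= -6*m - 24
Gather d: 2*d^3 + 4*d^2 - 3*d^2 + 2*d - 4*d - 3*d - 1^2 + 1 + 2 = 2*d^3 + d^2 - 5*d + 2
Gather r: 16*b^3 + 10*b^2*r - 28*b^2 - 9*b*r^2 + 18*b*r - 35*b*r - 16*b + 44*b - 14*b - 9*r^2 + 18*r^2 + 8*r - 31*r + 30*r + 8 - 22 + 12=16*b^3 - 28*b^2 + 14*b + r^2*(9 - 9*b) + r*(10*b^2 - 17*b + 7) - 2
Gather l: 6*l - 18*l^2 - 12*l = -18*l^2 - 6*l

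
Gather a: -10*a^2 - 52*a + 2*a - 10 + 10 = -10*a^2 - 50*a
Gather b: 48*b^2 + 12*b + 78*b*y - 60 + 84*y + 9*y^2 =48*b^2 + b*(78*y + 12) + 9*y^2 + 84*y - 60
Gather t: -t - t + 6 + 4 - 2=8 - 2*t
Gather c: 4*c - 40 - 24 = 4*c - 64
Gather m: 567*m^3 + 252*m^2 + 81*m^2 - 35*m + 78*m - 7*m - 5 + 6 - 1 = 567*m^3 + 333*m^2 + 36*m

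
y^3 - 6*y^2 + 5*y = y*(y - 5)*(y - 1)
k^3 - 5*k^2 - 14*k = k*(k - 7)*(k + 2)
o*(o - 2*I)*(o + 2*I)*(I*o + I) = I*o^4 + I*o^3 + 4*I*o^2 + 4*I*o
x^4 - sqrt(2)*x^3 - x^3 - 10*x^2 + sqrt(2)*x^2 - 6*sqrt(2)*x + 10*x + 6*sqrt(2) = (x - 1)*(x - 3*sqrt(2))*(x + sqrt(2))^2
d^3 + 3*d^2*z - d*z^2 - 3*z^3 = (d - z)*(d + z)*(d + 3*z)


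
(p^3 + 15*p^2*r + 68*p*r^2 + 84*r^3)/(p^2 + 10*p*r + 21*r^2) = (p^2 + 8*p*r + 12*r^2)/(p + 3*r)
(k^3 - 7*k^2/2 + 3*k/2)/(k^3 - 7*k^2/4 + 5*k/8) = 4*(k - 3)/(4*k - 5)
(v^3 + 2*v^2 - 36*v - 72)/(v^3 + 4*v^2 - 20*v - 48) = (v - 6)/(v - 4)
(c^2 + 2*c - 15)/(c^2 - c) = (c^2 + 2*c - 15)/(c*(c - 1))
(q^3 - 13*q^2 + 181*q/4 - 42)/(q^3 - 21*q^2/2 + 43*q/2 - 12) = (q - 7/2)/(q - 1)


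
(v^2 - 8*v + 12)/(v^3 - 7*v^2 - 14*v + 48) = (v - 6)/(v^2 - 5*v - 24)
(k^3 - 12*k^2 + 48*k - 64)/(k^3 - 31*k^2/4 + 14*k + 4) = 4*(k - 4)/(4*k + 1)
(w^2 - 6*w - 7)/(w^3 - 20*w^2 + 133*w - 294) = (w + 1)/(w^2 - 13*w + 42)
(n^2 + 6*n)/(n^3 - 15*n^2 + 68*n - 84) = n*(n + 6)/(n^3 - 15*n^2 + 68*n - 84)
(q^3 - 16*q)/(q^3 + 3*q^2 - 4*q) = (q - 4)/(q - 1)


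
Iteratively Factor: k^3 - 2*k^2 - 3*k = (k - 3)*(k^2 + k) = k*(k - 3)*(k + 1)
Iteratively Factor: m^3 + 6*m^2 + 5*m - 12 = (m + 3)*(m^2 + 3*m - 4) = (m + 3)*(m + 4)*(m - 1)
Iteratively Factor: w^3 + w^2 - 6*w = (w - 2)*(w^2 + 3*w) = w*(w - 2)*(w + 3)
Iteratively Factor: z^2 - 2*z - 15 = (z - 5)*(z + 3)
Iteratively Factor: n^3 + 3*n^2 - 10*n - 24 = (n + 2)*(n^2 + n - 12) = (n + 2)*(n + 4)*(n - 3)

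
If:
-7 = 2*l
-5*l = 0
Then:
No Solution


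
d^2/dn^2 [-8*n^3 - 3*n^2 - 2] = -48*n - 6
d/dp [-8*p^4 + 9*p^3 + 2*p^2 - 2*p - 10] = -32*p^3 + 27*p^2 + 4*p - 2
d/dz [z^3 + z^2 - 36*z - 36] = 3*z^2 + 2*z - 36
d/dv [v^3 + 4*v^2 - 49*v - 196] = 3*v^2 + 8*v - 49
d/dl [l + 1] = 1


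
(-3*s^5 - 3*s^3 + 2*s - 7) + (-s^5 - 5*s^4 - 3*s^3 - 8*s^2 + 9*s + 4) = -4*s^5 - 5*s^4 - 6*s^3 - 8*s^2 + 11*s - 3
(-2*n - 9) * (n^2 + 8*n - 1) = -2*n^3 - 25*n^2 - 70*n + 9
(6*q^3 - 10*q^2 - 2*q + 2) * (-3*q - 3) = -18*q^4 + 12*q^3 + 36*q^2 - 6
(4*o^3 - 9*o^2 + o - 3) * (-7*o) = -28*o^4 + 63*o^3 - 7*o^2 + 21*o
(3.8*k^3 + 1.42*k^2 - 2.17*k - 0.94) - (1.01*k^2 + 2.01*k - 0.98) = 3.8*k^3 + 0.41*k^2 - 4.18*k + 0.04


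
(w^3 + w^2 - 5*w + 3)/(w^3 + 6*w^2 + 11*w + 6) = (w^2 - 2*w + 1)/(w^2 + 3*w + 2)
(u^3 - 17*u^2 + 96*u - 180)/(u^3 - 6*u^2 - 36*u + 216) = (u - 5)/(u + 6)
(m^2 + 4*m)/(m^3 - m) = (m + 4)/(m^2 - 1)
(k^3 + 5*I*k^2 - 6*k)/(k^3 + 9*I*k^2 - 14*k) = (k + 3*I)/(k + 7*I)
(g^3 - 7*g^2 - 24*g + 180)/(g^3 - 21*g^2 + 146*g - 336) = (g^2 - g - 30)/(g^2 - 15*g + 56)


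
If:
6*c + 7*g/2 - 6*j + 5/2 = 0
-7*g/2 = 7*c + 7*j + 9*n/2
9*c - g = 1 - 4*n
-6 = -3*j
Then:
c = 1550/619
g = -977/619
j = 2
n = -3577/619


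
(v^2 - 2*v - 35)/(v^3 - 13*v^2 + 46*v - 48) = (v^2 - 2*v - 35)/(v^3 - 13*v^2 + 46*v - 48)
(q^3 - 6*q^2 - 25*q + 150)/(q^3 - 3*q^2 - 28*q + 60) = (q - 5)/(q - 2)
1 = 1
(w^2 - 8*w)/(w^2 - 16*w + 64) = w/(w - 8)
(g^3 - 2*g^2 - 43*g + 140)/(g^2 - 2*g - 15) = (g^2 + 3*g - 28)/(g + 3)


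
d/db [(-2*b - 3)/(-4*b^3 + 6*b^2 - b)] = (-16*b^3 - 24*b^2 + 36*b - 3)/(b^2*(16*b^4 - 48*b^3 + 44*b^2 - 12*b + 1))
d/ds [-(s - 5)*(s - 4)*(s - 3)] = -3*s^2 + 24*s - 47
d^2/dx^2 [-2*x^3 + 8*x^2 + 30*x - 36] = 16 - 12*x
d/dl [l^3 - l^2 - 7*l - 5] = 3*l^2 - 2*l - 7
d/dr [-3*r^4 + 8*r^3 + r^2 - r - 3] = -12*r^3 + 24*r^2 + 2*r - 1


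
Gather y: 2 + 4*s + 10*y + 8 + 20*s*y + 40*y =4*s + y*(20*s + 50) + 10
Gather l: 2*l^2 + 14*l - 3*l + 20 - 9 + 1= 2*l^2 + 11*l + 12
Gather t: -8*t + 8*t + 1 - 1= 0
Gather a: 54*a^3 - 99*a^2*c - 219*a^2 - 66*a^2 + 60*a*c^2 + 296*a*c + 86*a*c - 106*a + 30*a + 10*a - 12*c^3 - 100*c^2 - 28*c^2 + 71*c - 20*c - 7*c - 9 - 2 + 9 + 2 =54*a^3 + a^2*(-99*c - 285) + a*(60*c^2 + 382*c - 66) - 12*c^3 - 128*c^2 + 44*c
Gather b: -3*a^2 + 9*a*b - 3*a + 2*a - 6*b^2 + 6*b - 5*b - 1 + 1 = -3*a^2 - a - 6*b^2 + b*(9*a + 1)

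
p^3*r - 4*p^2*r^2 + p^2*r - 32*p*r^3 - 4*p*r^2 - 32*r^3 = (p - 8*r)*(p + 4*r)*(p*r + r)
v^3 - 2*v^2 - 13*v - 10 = (v - 5)*(v + 1)*(v + 2)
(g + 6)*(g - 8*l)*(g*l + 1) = g^3*l - 8*g^2*l^2 + 6*g^2*l + g^2 - 48*g*l^2 - 8*g*l + 6*g - 48*l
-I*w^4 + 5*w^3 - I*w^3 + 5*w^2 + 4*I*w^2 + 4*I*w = w*(w + 1)*(w + 4*I)*(-I*w + 1)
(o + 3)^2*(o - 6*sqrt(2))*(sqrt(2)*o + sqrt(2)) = sqrt(2)*o^4 - 12*o^3 + 7*sqrt(2)*o^3 - 84*o^2 + 15*sqrt(2)*o^2 - 180*o + 9*sqrt(2)*o - 108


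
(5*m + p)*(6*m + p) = 30*m^2 + 11*m*p + p^2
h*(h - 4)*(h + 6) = h^3 + 2*h^2 - 24*h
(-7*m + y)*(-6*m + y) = 42*m^2 - 13*m*y + y^2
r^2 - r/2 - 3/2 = (r - 3/2)*(r + 1)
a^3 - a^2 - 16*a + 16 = (a - 4)*(a - 1)*(a + 4)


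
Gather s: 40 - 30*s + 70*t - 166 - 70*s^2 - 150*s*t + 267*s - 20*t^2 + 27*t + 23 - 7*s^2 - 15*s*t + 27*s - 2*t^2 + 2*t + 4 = -77*s^2 + s*(264 - 165*t) - 22*t^2 + 99*t - 99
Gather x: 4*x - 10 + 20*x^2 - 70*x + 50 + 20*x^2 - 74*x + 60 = 40*x^2 - 140*x + 100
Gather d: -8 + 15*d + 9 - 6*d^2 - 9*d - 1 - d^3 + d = -d^3 - 6*d^2 + 7*d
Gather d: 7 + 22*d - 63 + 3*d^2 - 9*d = 3*d^2 + 13*d - 56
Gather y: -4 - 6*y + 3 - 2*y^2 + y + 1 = -2*y^2 - 5*y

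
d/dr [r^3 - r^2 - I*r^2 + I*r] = 3*r^2 - 2*r - 2*I*r + I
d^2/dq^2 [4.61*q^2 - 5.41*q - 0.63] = 9.22000000000000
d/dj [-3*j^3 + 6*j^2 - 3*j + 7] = -9*j^2 + 12*j - 3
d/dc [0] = 0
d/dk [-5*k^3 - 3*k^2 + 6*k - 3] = -15*k^2 - 6*k + 6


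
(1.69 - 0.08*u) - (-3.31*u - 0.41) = 3.23*u + 2.1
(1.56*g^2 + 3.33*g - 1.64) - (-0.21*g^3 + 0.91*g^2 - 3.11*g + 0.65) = 0.21*g^3 + 0.65*g^2 + 6.44*g - 2.29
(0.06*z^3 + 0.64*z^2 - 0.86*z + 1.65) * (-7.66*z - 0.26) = -0.4596*z^4 - 4.918*z^3 + 6.4212*z^2 - 12.4154*z - 0.429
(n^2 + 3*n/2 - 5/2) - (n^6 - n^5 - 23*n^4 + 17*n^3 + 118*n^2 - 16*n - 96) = -n^6 + n^5 + 23*n^4 - 17*n^3 - 117*n^2 + 35*n/2 + 187/2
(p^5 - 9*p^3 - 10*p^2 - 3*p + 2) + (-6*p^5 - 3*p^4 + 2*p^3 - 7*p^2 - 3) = -5*p^5 - 3*p^4 - 7*p^3 - 17*p^2 - 3*p - 1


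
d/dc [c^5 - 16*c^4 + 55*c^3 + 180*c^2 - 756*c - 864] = 5*c^4 - 64*c^3 + 165*c^2 + 360*c - 756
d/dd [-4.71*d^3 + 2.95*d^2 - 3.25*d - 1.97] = -14.13*d^2 + 5.9*d - 3.25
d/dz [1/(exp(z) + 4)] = -exp(z)/(exp(z) + 4)^2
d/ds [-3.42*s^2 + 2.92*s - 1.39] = 2.92 - 6.84*s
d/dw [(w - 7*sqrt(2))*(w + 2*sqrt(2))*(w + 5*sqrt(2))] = 3*w^2 - 78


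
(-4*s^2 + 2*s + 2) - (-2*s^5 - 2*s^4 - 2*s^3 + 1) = 2*s^5 + 2*s^4 + 2*s^3 - 4*s^2 + 2*s + 1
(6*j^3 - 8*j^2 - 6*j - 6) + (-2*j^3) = 4*j^3 - 8*j^2 - 6*j - 6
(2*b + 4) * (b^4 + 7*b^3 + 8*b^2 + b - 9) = 2*b^5 + 18*b^4 + 44*b^3 + 34*b^2 - 14*b - 36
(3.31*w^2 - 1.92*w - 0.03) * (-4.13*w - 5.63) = -13.6703*w^3 - 10.7057*w^2 + 10.9335*w + 0.1689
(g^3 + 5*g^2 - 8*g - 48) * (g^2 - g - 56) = g^5 + 4*g^4 - 69*g^3 - 320*g^2 + 496*g + 2688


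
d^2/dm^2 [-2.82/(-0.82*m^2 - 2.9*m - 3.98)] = (-3.792336*m^2 - 13.41192*m + 2.82*(1.64*m + 2.9)*(3.28*m + 5.8) - 18.406704)/(0.82*m^2 + 2.9*m + 3.98)^3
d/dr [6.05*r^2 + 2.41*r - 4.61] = 12.1*r + 2.41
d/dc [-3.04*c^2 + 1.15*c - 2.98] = 1.15 - 6.08*c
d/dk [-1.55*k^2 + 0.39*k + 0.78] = 0.39 - 3.1*k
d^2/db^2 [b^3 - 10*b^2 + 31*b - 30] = 6*b - 20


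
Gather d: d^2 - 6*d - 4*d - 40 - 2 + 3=d^2 - 10*d - 39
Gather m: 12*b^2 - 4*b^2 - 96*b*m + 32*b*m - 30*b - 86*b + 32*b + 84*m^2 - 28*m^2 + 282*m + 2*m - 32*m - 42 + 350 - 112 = 8*b^2 - 84*b + 56*m^2 + m*(252 - 64*b) + 196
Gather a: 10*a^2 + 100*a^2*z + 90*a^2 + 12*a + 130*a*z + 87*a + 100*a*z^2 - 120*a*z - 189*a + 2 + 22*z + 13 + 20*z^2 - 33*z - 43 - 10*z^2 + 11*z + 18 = a^2*(100*z + 100) + a*(100*z^2 + 10*z - 90) + 10*z^2 - 10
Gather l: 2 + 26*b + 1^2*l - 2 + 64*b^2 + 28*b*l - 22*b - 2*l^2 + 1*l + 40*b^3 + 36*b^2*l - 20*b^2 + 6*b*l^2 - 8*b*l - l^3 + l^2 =40*b^3 + 44*b^2 + 4*b - l^3 + l^2*(6*b - 1) + l*(36*b^2 + 20*b + 2)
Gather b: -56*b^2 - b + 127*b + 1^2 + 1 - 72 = -56*b^2 + 126*b - 70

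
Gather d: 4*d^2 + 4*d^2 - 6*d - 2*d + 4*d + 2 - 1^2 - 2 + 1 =8*d^2 - 4*d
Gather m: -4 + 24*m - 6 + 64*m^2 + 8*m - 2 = 64*m^2 + 32*m - 12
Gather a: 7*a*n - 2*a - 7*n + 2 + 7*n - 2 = a*(7*n - 2)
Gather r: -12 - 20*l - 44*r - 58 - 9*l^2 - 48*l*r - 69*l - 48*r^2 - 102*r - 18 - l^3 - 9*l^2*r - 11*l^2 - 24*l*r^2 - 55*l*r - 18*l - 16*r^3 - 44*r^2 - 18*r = -l^3 - 20*l^2 - 107*l - 16*r^3 + r^2*(-24*l - 92) + r*(-9*l^2 - 103*l - 164) - 88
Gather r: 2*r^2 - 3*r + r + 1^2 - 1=2*r^2 - 2*r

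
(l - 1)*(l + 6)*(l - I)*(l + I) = l^4 + 5*l^3 - 5*l^2 + 5*l - 6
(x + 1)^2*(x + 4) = x^3 + 6*x^2 + 9*x + 4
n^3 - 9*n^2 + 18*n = n*(n - 6)*(n - 3)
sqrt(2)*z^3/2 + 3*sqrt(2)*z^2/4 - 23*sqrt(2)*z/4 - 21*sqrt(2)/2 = (z - 7/2)*(z + 3)*(sqrt(2)*z/2 + sqrt(2))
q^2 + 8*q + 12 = (q + 2)*(q + 6)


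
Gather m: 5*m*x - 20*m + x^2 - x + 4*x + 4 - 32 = m*(5*x - 20) + x^2 + 3*x - 28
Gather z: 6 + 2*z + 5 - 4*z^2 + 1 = -4*z^2 + 2*z + 12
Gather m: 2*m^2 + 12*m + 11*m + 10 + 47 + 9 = 2*m^2 + 23*m + 66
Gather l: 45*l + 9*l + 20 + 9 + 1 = 54*l + 30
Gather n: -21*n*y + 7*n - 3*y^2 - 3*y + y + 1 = n*(7 - 21*y) - 3*y^2 - 2*y + 1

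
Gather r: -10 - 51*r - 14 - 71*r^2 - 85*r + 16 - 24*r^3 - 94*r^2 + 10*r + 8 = -24*r^3 - 165*r^2 - 126*r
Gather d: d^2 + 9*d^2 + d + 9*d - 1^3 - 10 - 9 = 10*d^2 + 10*d - 20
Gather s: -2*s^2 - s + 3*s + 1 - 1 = -2*s^2 + 2*s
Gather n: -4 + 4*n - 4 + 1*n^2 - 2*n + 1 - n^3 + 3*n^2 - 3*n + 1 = -n^3 + 4*n^2 - n - 6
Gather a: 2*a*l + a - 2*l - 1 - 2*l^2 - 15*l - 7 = a*(2*l + 1) - 2*l^2 - 17*l - 8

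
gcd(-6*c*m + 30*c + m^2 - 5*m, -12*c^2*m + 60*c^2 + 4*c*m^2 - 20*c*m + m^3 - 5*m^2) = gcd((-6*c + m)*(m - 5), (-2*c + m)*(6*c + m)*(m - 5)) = m - 5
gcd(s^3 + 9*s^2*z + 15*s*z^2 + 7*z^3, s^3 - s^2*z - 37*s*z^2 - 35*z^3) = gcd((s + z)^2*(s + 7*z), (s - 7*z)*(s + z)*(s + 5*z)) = s + z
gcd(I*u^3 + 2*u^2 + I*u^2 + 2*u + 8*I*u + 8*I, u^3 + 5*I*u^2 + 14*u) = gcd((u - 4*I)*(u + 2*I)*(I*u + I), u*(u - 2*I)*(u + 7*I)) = 1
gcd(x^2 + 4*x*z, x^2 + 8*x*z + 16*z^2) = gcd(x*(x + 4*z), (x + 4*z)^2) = x + 4*z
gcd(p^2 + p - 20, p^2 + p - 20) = p^2 + p - 20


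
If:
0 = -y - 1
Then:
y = -1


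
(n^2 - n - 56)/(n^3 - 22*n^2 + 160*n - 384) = (n + 7)/(n^2 - 14*n + 48)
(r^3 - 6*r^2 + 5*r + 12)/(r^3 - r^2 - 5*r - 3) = (r - 4)/(r + 1)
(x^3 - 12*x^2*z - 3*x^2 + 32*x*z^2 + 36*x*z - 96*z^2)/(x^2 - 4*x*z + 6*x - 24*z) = (x^2 - 8*x*z - 3*x + 24*z)/(x + 6)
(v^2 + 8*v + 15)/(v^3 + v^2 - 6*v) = (v + 5)/(v*(v - 2))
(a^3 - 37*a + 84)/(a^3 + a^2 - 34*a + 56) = (a - 3)/(a - 2)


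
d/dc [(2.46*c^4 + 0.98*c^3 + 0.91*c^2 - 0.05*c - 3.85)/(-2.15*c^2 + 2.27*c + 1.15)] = (-10.578*c^5 + 14.6456*c^4 + 15.7652*c^3 + 5.3392*c^2 - 14.462*c + 8.682)/(4.6225*c^4 - 9.761*c^3 + 0.2079*c^2 + 5.221*c + 1.3225)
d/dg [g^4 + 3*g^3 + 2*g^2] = g*(4*g^2 + 9*g + 4)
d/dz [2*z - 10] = 2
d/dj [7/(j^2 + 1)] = -14*j/(j^2 + 1)^2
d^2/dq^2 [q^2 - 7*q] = 2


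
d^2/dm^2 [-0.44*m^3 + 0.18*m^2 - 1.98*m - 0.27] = 0.36 - 2.64*m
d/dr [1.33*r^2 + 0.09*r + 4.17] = 2.66*r + 0.09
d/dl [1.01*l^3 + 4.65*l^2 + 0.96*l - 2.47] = 3.03*l^2 + 9.3*l + 0.96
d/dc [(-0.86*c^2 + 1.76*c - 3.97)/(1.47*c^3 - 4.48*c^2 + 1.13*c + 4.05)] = (1.2642*c^4 - 5.1744*c^3 + 24.4207*c^2 - 42.5372*c + 11.6141)/(2.1609*c^6 - 13.1712*c^5 + 23.3926*c^4 + 1.7822*c^3 - 35.0111*c^2 + 9.153*c + 16.4025)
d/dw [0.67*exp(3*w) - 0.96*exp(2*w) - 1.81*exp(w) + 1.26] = (2.01*exp(2*w) - 1.92*exp(w) - 1.81)*exp(w)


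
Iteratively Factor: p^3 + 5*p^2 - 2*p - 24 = (p - 2)*(p^2 + 7*p + 12) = (p - 2)*(p + 4)*(p + 3)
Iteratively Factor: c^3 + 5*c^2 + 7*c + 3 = (c + 1)*(c^2 + 4*c + 3) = (c + 1)^2*(c + 3)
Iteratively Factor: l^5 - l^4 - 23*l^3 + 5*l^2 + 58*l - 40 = (l + 2)*(l^4 - 3*l^3 - 17*l^2 + 39*l - 20) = (l - 5)*(l + 2)*(l^3 + 2*l^2 - 7*l + 4) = (l - 5)*(l - 1)*(l + 2)*(l^2 + 3*l - 4) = (l - 5)*(l - 1)^2*(l + 2)*(l + 4)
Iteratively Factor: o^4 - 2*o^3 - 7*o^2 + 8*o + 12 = (o - 3)*(o^3 + o^2 - 4*o - 4) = (o - 3)*(o - 2)*(o^2 + 3*o + 2) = (o - 3)*(o - 2)*(o + 1)*(o + 2)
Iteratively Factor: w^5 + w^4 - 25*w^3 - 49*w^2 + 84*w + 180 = (w + 3)*(w^4 - 2*w^3 - 19*w^2 + 8*w + 60) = (w - 5)*(w + 3)*(w^3 + 3*w^2 - 4*w - 12) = (w - 5)*(w + 2)*(w + 3)*(w^2 + w - 6) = (w - 5)*(w - 2)*(w + 2)*(w + 3)*(w + 3)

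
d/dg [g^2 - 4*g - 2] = 2*g - 4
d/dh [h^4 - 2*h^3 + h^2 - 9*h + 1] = 4*h^3 - 6*h^2 + 2*h - 9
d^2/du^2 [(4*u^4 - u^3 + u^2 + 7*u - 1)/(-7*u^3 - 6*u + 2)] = 2*(119*u^6 - 1323*u^5 + 72*u^4 + 616*u^3 - 594*u^2 + 54*u - 52)/(343*u^9 + 882*u^7 - 294*u^6 + 756*u^5 - 504*u^4 + 300*u^3 - 216*u^2 + 72*u - 8)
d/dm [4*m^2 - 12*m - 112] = 8*m - 12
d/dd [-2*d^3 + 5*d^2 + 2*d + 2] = -6*d^2 + 10*d + 2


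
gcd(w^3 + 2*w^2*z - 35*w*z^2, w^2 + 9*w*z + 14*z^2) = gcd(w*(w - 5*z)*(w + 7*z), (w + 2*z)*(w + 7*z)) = w + 7*z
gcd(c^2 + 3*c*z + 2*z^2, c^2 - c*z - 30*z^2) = 1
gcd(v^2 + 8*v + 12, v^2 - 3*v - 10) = v + 2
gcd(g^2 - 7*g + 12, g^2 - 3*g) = g - 3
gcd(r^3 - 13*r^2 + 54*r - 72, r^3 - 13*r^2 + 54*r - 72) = r^3 - 13*r^2 + 54*r - 72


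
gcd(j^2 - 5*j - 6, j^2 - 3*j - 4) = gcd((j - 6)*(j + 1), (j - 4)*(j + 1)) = j + 1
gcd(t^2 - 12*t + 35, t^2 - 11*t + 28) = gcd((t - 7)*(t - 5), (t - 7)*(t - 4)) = t - 7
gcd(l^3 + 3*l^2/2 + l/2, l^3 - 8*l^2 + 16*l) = l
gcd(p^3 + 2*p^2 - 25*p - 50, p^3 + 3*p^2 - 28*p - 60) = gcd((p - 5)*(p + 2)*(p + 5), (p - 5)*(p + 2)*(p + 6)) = p^2 - 3*p - 10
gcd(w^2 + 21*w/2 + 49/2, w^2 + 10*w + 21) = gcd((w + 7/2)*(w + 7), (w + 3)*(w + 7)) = w + 7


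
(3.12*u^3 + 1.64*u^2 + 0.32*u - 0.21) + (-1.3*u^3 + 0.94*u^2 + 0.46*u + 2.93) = 1.82*u^3 + 2.58*u^2 + 0.78*u + 2.72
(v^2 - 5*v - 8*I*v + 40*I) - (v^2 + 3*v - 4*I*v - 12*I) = -8*v - 4*I*v + 52*I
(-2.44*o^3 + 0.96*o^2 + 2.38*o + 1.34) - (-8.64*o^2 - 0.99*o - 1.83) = -2.44*o^3 + 9.6*o^2 + 3.37*o + 3.17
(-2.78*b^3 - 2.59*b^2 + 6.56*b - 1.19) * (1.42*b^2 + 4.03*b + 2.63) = -3.9476*b^5 - 14.8812*b^4 - 8.4339*b^3 + 17.9353*b^2 + 12.4571*b - 3.1297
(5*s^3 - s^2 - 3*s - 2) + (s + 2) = 5*s^3 - s^2 - 2*s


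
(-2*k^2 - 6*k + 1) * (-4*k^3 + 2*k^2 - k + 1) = 8*k^5 + 20*k^4 - 14*k^3 + 6*k^2 - 7*k + 1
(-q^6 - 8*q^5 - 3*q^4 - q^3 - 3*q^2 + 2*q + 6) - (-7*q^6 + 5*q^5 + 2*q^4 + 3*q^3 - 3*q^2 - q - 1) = 6*q^6 - 13*q^5 - 5*q^4 - 4*q^3 + 3*q + 7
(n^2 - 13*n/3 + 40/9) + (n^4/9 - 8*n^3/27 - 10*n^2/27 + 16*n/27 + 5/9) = n^4/9 - 8*n^3/27 + 17*n^2/27 - 101*n/27 + 5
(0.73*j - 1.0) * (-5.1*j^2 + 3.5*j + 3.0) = -3.723*j^3 + 7.655*j^2 - 1.31*j - 3.0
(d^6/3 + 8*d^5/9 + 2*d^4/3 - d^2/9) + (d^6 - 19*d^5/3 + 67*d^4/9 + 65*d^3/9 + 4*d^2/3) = 4*d^6/3 - 49*d^5/9 + 73*d^4/9 + 65*d^3/9 + 11*d^2/9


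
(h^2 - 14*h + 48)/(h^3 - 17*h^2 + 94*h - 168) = (h - 8)/(h^2 - 11*h + 28)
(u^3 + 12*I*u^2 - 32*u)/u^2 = u + 12*I - 32/u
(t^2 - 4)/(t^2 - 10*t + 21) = (t^2 - 4)/(t^2 - 10*t + 21)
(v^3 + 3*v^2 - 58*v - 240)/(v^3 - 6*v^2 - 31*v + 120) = (v + 6)/(v - 3)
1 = 1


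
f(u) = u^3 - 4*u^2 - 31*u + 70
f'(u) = 3*u^2 - 8*u - 31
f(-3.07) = 98.54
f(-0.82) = 92.18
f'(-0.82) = -22.42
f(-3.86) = 72.55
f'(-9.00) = 284.00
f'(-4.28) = 58.20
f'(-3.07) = 21.83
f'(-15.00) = 764.00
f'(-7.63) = 204.69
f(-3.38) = 90.47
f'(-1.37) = -14.41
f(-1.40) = 102.82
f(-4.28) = 51.00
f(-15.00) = -3740.00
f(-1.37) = 102.39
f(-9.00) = -704.00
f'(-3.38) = 30.31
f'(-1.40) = -13.92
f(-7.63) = -370.53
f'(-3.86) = 44.58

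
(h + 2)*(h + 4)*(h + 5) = h^3 + 11*h^2 + 38*h + 40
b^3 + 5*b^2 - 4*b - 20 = (b - 2)*(b + 2)*(b + 5)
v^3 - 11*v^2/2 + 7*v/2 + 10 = (v - 4)*(v - 5/2)*(v + 1)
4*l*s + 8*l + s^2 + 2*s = (4*l + s)*(s + 2)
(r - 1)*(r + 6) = r^2 + 5*r - 6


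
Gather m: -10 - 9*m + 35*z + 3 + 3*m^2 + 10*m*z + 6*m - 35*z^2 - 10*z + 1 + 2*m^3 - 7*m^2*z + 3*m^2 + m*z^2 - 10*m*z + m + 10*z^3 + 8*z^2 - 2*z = 2*m^3 + m^2*(6 - 7*z) + m*(z^2 - 2) + 10*z^3 - 27*z^2 + 23*z - 6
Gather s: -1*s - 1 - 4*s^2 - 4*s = -4*s^2 - 5*s - 1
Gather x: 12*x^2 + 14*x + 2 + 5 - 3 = 12*x^2 + 14*x + 4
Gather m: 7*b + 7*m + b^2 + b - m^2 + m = b^2 + 8*b - m^2 + 8*m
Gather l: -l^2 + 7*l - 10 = -l^2 + 7*l - 10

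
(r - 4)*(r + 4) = r^2 - 16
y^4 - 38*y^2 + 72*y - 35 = (y - 5)*(y - 1)^2*(y + 7)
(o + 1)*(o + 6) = o^2 + 7*o + 6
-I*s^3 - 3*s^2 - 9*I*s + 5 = (s - 5*I)*(s + I)*(-I*s + 1)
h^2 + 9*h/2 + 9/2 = (h + 3/2)*(h + 3)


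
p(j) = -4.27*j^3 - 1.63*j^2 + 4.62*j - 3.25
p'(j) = -12.81*j^2 - 3.26*j + 4.62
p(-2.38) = 34.09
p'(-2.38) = -60.18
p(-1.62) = 3.14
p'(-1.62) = -23.72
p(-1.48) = 0.18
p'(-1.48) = -18.61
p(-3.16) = 100.61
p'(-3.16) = -112.99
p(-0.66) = -5.78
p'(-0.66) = 1.19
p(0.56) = -1.92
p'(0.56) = -1.22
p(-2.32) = 30.58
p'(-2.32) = -56.77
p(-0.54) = -5.55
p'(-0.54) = 2.65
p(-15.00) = 13971.95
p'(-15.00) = -2828.73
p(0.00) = -3.25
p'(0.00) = 4.62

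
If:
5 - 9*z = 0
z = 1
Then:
No Solution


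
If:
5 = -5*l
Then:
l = -1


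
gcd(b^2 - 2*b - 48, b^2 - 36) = b + 6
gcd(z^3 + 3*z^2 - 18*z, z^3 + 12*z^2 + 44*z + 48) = z + 6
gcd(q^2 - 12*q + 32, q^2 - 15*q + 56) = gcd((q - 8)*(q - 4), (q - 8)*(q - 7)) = q - 8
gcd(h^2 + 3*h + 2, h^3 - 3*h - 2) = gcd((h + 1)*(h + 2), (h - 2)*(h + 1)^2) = h + 1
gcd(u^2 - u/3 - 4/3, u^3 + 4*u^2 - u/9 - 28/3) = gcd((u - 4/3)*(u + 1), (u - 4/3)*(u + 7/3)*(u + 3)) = u - 4/3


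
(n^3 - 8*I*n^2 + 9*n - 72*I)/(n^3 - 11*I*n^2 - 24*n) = (n + 3*I)/n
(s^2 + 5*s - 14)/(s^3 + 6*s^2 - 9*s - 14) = 1/(s + 1)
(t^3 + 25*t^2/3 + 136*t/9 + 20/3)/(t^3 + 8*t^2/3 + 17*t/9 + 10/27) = 3*(t + 6)/(3*t + 1)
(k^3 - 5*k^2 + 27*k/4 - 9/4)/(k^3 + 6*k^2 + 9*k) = (4*k^3 - 20*k^2 + 27*k - 9)/(4*k*(k^2 + 6*k + 9))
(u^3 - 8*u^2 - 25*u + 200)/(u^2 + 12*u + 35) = (u^2 - 13*u + 40)/(u + 7)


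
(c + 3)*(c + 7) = c^2 + 10*c + 21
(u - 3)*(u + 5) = u^2 + 2*u - 15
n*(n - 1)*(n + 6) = n^3 + 5*n^2 - 6*n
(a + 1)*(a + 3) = a^2 + 4*a + 3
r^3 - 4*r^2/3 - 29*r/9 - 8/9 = (r - 8/3)*(r + 1/3)*(r + 1)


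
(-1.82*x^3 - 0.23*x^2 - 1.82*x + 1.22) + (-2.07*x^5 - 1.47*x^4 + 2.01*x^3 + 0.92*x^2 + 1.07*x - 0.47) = -2.07*x^5 - 1.47*x^4 + 0.19*x^3 + 0.69*x^2 - 0.75*x + 0.75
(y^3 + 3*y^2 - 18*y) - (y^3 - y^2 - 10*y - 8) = 4*y^2 - 8*y + 8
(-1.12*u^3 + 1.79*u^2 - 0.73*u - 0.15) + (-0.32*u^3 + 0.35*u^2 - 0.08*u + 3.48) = -1.44*u^3 + 2.14*u^2 - 0.81*u + 3.33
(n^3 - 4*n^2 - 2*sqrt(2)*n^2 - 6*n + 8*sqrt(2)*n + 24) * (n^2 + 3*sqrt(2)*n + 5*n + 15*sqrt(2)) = n^5 + n^4 + sqrt(2)*n^4 - 38*n^3 + sqrt(2)*n^3 - 38*sqrt(2)*n^2 - 18*n^2 - 18*sqrt(2)*n + 360*n + 360*sqrt(2)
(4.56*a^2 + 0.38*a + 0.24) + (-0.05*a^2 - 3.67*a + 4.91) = 4.51*a^2 - 3.29*a + 5.15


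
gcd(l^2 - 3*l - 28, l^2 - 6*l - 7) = l - 7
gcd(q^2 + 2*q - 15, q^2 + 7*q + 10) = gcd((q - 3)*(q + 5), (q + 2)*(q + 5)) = q + 5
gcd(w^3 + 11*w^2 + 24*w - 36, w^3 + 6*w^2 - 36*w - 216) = w^2 + 12*w + 36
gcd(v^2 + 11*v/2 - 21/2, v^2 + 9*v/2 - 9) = v - 3/2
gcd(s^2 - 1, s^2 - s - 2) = s + 1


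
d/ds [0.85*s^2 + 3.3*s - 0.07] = 1.7*s + 3.3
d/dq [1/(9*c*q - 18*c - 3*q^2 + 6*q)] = (-3*c + 2*q - 2)/(3*(3*c*q - 6*c - q^2 + 2*q)^2)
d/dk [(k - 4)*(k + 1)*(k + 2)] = 3*k^2 - 2*k - 10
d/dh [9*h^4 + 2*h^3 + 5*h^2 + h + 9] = 36*h^3 + 6*h^2 + 10*h + 1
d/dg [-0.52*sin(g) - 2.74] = -0.52*cos(g)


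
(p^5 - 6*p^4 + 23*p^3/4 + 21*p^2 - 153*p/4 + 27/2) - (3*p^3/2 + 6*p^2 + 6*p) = p^5 - 6*p^4 + 17*p^3/4 + 15*p^2 - 177*p/4 + 27/2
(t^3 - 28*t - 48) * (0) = 0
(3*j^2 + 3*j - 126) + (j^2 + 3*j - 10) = 4*j^2 + 6*j - 136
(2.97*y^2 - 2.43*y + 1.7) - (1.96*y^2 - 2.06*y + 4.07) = 1.01*y^2 - 0.37*y - 2.37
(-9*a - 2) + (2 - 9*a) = -18*a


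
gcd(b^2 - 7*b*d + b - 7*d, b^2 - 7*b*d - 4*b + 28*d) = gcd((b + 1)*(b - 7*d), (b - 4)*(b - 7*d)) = b - 7*d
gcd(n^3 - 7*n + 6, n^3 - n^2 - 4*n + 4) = n^2 - 3*n + 2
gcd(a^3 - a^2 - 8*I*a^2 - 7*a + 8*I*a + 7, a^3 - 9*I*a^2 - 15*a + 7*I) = a^2 - 8*I*a - 7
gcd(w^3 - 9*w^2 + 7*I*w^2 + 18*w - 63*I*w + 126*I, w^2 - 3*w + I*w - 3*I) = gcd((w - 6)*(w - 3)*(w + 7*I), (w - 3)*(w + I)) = w - 3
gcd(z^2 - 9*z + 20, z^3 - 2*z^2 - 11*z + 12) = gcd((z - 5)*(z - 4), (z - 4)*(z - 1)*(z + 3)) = z - 4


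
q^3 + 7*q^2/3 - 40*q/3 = q*(q - 8/3)*(q + 5)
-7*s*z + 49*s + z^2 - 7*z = (-7*s + z)*(z - 7)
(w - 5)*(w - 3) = w^2 - 8*w + 15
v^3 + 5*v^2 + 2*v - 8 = (v - 1)*(v + 2)*(v + 4)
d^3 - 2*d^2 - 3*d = d*(d - 3)*(d + 1)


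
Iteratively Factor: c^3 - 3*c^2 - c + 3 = (c - 3)*(c^2 - 1) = (c - 3)*(c - 1)*(c + 1)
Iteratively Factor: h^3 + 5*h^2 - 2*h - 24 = (h - 2)*(h^2 + 7*h + 12) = (h - 2)*(h + 3)*(h + 4)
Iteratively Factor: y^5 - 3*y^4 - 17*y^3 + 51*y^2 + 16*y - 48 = (y - 4)*(y^4 + y^3 - 13*y^2 - y + 12) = (y - 4)*(y - 3)*(y^3 + 4*y^2 - y - 4) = (y - 4)*(y - 3)*(y + 1)*(y^2 + 3*y - 4) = (y - 4)*(y - 3)*(y + 1)*(y + 4)*(y - 1)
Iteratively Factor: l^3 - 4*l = (l - 2)*(l^2 + 2*l) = (l - 2)*(l + 2)*(l)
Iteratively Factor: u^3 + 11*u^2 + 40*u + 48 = (u + 4)*(u^2 + 7*u + 12) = (u + 3)*(u + 4)*(u + 4)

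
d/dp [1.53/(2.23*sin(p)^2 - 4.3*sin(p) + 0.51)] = (6.579 - 6.8238*sin(p))*cos(p)/(2.23*sin(p)^2 - 4.3*sin(p) + 0.51)^2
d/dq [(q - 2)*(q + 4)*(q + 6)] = 3*q^2 + 16*q + 4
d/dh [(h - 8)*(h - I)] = 2*h - 8 - I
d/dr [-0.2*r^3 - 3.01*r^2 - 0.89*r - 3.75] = -0.6*r^2 - 6.02*r - 0.89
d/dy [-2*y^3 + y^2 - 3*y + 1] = -6*y^2 + 2*y - 3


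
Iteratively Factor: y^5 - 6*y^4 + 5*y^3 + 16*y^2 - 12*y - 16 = (y - 2)*(y^4 - 4*y^3 - 3*y^2 + 10*y + 8) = (y - 2)*(y + 1)*(y^3 - 5*y^2 + 2*y + 8) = (y - 2)*(y + 1)^2*(y^2 - 6*y + 8) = (y - 4)*(y - 2)*(y + 1)^2*(y - 2)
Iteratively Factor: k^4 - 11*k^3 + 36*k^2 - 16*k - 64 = (k - 4)*(k^3 - 7*k^2 + 8*k + 16) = (k - 4)^2*(k^2 - 3*k - 4) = (k - 4)^3*(k + 1)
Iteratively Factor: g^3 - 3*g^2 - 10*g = (g)*(g^2 - 3*g - 10) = g*(g + 2)*(g - 5)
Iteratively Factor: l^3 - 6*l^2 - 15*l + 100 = (l - 5)*(l^2 - l - 20) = (l - 5)*(l + 4)*(l - 5)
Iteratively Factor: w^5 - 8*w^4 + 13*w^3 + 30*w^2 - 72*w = (w + 2)*(w^4 - 10*w^3 + 33*w^2 - 36*w) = (w - 3)*(w + 2)*(w^3 - 7*w^2 + 12*w) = w*(w - 3)*(w + 2)*(w^2 - 7*w + 12) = w*(w - 4)*(w - 3)*(w + 2)*(w - 3)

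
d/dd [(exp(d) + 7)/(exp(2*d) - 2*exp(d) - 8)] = (2*(1 - exp(d))*(exp(d) + 7) + exp(2*d) - 2*exp(d) - 8)*exp(d)/(-exp(2*d) + 2*exp(d) + 8)^2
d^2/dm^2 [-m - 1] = 0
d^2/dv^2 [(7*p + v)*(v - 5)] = 2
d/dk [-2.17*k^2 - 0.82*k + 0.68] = -4.34*k - 0.82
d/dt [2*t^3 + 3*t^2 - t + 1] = 6*t^2 + 6*t - 1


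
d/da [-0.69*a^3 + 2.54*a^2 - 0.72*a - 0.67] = -2.07*a^2 + 5.08*a - 0.72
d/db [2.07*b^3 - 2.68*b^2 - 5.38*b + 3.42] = 6.21*b^2 - 5.36*b - 5.38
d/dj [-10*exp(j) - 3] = -10*exp(j)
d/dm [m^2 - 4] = 2*m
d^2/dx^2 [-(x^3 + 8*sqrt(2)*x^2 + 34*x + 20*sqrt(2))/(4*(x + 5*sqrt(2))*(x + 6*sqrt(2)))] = 20*(-x^3 - 15*sqrt(2)*x^2 - 150*x - 250*sqrt(2))/(x^6 + 33*sqrt(2)*x^5 + 906*x^4 + 6622*sqrt(2)*x^3 + 54360*x^2 + 118800*sqrt(2)*x + 216000)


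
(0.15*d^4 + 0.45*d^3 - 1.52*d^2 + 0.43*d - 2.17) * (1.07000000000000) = 0.1605*d^4 + 0.4815*d^3 - 1.6264*d^2 + 0.4601*d - 2.3219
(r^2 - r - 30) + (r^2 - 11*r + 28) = 2*r^2 - 12*r - 2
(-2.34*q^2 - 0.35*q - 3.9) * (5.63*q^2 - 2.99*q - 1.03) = -13.1742*q^4 + 5.0261*q^3 - 18.5003*q^2 + 12.0215*q + 4.017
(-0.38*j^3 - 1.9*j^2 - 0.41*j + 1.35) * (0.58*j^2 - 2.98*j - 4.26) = -0.2204*j^5 + 0.0304000000000002*j^4 + 7.043*j^3 + 10.0988*j^2 - 2.2764*j - 5.751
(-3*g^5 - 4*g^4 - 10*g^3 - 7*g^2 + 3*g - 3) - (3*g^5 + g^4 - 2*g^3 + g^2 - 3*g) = -6*g^5 - 5*g^4 - 8*g^3 - 8*g^2 + 6*g - 3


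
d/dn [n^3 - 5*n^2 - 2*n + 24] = 3*n^2 - 10*n - 2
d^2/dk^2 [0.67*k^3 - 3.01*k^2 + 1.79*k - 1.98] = 4.02*k - 6.02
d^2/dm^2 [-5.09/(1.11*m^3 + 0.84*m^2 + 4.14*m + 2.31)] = ((33.8994*m + 8.5512)*(1.11*m^3 + 0.84*m^2 + 4.14*m + 2.31) - 5.09*(3.33*m^2 + 1.68*m + 4.14)*(6.66*m^2 + 3.36*m + 8.28))/(1.11*m^3 + 0.84*m^2 + 4.14*m + 2.31)^3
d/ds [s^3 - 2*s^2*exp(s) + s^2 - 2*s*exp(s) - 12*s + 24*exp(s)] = -2*s^2*exp(s) + 3*s^2 - 6*s*exp(s) + 2*s + 22*exp(s) - 12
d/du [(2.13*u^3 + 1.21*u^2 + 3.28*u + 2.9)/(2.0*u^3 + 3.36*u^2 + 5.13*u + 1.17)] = (4.7368*u^4 + 8.73379999999999*u^3 - 14.7372*u^2 - 16.6566*u - 11.0394)/(4.0*u^6 + 13.44*u^5 + 31.8096*u^4 + 39.1536*u^3 + 34.1793*u^2 + 12.0042*u + 1.3689)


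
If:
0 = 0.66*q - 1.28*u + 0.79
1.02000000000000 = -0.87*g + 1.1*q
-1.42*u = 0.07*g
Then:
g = -2.40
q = -0.97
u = 0.12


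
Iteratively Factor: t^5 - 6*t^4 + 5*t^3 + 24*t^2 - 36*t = (t - 2)*(t^4 - 4*t^3 - 3*t^2 + 18*t) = t*(t - 2)*(t^3 - 4*t^2 - 3*t + 18) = t*(t - 3)*(t - 2)*(t^2 - t - 6) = t*(t - 3)*(t - 2)*(t + 2)*(t - 3)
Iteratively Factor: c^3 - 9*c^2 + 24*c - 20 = (c - 2)*(c^2 - 7*c + 10) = (c - 5)*(c - 2)*(c - 2)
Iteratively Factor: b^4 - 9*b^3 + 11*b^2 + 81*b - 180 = (b - 5)*(b^3 - 4*b^2 - 9*b + 36) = (b - 5)*(b - 3)*(b^2 - b - 12) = (b - 5)*(b - 3)*(b + 3)*(b - 4)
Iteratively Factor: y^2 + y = (y + 1)*(y)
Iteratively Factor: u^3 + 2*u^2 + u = (u + 1)*(u^2 + u) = (u + 1)^2*(u)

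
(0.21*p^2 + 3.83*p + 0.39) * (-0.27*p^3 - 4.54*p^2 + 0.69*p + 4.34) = -0.0567*p^5 - 1.9875*p^4 - 17.3486*p^3 + 1.7835*p^2 + 16.8913*p + 1.6926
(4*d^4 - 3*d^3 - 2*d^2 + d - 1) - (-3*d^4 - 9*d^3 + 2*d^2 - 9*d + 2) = 7*d^4 + 6*d^3 - 4*d^2 + 10*d - 3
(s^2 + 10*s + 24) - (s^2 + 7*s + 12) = 3*s + 12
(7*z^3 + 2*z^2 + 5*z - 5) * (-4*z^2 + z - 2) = -28*z^5 - z^4 - 32*z^3 + 21*z^2 - 15*z + 10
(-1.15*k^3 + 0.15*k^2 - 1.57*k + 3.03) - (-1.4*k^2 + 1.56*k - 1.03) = -1.15*k^3 + 1.55*k^2 - 3.13*k + 4.06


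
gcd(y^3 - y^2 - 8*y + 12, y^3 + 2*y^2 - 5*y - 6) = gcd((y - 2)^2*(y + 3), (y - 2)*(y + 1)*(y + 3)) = y^2 + y - 6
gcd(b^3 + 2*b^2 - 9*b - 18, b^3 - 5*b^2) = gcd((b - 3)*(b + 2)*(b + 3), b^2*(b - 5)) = 1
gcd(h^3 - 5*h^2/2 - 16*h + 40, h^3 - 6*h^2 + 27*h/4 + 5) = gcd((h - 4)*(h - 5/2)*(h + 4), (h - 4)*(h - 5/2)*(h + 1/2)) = h^2 - 13*h/2 + 10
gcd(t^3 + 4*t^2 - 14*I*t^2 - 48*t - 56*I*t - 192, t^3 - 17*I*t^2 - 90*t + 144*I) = t^2 - 14*I*t - 48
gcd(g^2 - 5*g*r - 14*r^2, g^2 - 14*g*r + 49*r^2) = -g + 7*r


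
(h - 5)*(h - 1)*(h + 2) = h^3 - 4*h^2 - 7*h + 10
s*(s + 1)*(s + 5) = s^3 + 6*s^2 + 5*s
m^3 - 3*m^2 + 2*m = m*(m - 2)*(m - 1)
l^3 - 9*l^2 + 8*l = l*(l - 8)*(l - 1)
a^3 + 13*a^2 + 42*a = a*(a + 6)*(a + 7)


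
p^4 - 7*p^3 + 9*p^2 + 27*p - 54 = (p - 3)^3*(p + 2)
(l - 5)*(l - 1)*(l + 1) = l^3 - 5*l^2 - l + 5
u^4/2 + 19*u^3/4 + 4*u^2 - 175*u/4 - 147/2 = (u/2 + 1)*(u - 3)*(u + 7/2)*(u + 7)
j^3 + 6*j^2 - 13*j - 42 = (j - 3)*(j + 2)*(j + 7)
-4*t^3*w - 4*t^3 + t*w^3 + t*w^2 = (-2*t + w)*(2*t + w)*(t*w + t)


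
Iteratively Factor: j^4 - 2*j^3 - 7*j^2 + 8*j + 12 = (j + 1)*(j^3 - 3*j^2 - 4*j + 12) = (j - 2)*(j + 1)*(j^2 - j - 6) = (j - 2)*(j + 1)*(j + 2)*(j - 3)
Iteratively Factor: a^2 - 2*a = (a)*(a - 2)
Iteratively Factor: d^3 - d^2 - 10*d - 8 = (d + 2)*(d^2 - 3*d - 4) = (d + 1)*(d + 2)*(d - 4)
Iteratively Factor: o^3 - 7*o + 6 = (o - 1)*(o^2 + o - 6) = (o - 2)*(o - 1)*(o + 3)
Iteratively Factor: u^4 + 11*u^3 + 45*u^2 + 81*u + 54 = (u + 3)*(u^3 + 8*u^2 + 21*u + 18) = (u + 3)^2*(u^2 + 5*u + 6) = (u + 2)*(u + 3)^2*(u + 3)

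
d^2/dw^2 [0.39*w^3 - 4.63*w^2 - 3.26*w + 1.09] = 2.34*w - 9.26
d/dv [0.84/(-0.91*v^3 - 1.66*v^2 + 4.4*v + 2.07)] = (2.2932*v^2 + 2.7888*v - 3.696)/(0.91*v^3 + 1.66*v^2 - 4.4*v - 2.07)^2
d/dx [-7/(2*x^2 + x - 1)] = 7*(4*x + 1)/(2*x^2 + x - 1)^2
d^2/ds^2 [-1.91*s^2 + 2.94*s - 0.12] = -3.82000000000000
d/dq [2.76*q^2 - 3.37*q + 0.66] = 5.52*q - 3.37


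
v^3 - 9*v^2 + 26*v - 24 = (v - 4)*(v - 3)*(v - 2)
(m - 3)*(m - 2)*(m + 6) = m^3 + m^2 - 24*m + 36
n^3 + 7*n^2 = n^2*(n + 7)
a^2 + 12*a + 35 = (a + 5)*(a + 7)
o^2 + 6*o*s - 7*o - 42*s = (o - 7)*(o + 6*s)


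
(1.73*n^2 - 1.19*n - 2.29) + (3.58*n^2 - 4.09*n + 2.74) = 5.31*n^2 - 5.28*n + 0.45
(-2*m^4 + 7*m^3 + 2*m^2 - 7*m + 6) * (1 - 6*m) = 12*m^5 - 44*m^4 - 5*m^3 + 44*m^2 - 43*m + 6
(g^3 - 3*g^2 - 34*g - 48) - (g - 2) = g^3 - 3*g^2 - 35*g - 46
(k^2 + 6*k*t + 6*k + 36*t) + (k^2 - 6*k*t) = 2*k^2 + 6*k + 36*t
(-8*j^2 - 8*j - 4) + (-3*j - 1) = -8*j^2 - 11*j - 5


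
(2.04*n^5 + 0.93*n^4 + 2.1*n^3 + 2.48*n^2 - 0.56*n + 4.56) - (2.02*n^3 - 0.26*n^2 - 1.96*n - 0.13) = 2.04*n^5 + 0.93*n^4 + 0.0800000000000001*n^3 + 2.74*n^2 + 1.4*n + 4.69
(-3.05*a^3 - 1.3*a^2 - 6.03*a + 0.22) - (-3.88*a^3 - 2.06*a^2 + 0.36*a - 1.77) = 0.83*a^3 + 0.76*a^2 - 6.39*a + 1.99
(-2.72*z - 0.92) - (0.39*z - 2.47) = 1.55 - 3.11*z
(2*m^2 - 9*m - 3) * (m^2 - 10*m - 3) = 2*m^4 - 29*m^3 + 81*m^2 + 57*m + 9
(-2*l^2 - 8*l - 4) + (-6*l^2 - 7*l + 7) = -8*l^2 - 15*l + 3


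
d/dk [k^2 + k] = 2*k + 1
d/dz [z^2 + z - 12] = 2*z + 1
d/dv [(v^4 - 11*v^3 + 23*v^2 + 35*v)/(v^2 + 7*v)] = 2*(v^3 + 5*v^2 - 77*v + 63)/(v^2 + 14*v + 49)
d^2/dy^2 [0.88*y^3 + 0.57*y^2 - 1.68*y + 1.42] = 5.28*y + 1.14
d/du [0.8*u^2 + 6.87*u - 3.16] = 1.6*u + 6.87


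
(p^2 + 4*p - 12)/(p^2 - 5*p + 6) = (p + 6)/(p - 3)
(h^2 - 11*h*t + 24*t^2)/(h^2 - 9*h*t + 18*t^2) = (-h + 8*t)/(-h + 6*t)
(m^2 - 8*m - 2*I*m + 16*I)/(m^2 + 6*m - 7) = (m^2 - 8*m - 2*I*m + 16*I)/(m^2 + 6*m - 7)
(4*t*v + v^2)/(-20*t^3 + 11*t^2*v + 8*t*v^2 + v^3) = v/(-5*t^2 + 4*t*v + v^2)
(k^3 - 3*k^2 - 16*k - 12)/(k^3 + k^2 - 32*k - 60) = (k + 1)/(k + 5)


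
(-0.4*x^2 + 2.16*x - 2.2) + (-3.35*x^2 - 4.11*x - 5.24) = -3.75*x^2 - 1.95*x - 7.44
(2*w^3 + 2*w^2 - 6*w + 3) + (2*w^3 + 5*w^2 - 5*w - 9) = 4*w^3 + 7*w^2 - 11*w - 6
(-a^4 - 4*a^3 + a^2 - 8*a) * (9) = -9*a^4 - 36*a^3 + 9*a^2 - 72*a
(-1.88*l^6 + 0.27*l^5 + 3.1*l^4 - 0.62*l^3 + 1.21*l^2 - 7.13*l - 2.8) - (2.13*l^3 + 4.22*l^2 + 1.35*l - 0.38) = -1.88*l^6 + 0.27*l^5 + 3.1*l^4 - 2.75*l^3 - 3.01*l^2 - 8.48*l - 2.42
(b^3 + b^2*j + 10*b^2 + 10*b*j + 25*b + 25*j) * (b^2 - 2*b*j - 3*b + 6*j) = b^5 - b^4*j + 7*b^4 - 2*b^3*j^2 - 7*b^3*j - 5*b^3 - 14*b^2*j^2 + 5*b^2*j - 75*b^2 + 10*b*j^2 + 75*b*j + 150*j^2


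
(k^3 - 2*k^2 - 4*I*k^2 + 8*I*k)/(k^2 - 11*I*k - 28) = k*(k - 2)/(k - 7*I)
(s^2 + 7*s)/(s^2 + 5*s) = (s + 7)/(s + 5)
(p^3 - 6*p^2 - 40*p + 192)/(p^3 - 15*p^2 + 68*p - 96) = (p + 6)/(p - 3)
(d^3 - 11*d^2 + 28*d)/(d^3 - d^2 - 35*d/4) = 4*(-d^2 + 11*d - 28)/(-4*d^2 + 4*d + 35)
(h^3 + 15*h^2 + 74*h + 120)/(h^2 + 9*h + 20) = h + 6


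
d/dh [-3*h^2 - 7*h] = -6*h - 7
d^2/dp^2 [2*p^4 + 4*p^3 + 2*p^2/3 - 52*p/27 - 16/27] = 24*p^2 + 24*p + 4/3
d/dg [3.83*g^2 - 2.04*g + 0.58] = 7.66*g - 2.04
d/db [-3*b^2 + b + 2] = 1 - 6*b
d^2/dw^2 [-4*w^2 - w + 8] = -8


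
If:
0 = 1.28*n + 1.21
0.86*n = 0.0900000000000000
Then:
No Solution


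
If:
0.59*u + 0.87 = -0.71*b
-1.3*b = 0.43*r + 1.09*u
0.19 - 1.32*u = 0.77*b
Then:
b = -2.61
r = 3.67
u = 1.67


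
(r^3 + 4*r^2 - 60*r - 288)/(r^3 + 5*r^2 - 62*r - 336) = (r + 6)/(r + 7)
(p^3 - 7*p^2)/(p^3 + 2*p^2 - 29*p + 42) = p^2*(p - 7)/(p^3 + 2*p^2 - 29*p + 42)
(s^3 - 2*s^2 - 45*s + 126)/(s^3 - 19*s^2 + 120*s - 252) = (s^2 + 4*s - 21)/(s^2 - 13*s + 42)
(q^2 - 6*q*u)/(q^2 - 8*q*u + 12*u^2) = q/(q - 2*u)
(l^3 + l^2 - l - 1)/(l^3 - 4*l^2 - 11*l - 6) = (l - 1)/(l - 6)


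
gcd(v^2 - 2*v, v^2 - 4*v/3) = v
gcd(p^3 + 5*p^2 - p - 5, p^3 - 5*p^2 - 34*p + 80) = p + 5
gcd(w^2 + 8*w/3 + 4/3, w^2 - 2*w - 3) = 1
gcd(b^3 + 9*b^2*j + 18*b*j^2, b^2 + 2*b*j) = b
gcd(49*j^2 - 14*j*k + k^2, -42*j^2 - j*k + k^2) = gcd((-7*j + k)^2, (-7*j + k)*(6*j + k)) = 7*j - k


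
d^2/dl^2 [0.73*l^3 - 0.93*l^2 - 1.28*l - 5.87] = 4.38*l - 1.86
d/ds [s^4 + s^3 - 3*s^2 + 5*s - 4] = 4*s^3 + 3*s^2 - 6*s + 5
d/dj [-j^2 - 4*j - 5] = -2*j - 4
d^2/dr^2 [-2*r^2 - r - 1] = -4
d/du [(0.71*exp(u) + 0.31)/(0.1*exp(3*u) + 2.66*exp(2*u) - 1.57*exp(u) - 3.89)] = (-(0.71*exp(u) + 0.31)*(0.3*exp(2*u) + 5.32*exp(u) - 1.57) + 0.071*exp(3*u) + 1.8886*exp(2*u) - 1.1147*exp(u) - 2.7619)*exp(u)/(0.1*exp(3*u) + 2.66*exp(2*u) - 1.57*exp(u) - 3.89)^2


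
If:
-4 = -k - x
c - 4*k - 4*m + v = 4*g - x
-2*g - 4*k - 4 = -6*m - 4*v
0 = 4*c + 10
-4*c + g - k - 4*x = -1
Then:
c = -5/2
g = 3*x - 7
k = 4 - x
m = 2 - 13*x/11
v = 25*x/11 - 3/2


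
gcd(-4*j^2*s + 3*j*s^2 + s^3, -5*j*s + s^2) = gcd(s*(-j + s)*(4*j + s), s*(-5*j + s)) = s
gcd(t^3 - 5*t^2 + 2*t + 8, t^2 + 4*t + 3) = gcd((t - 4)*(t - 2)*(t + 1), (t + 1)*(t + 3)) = t + 1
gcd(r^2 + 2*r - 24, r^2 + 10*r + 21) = 1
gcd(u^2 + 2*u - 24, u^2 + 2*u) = 1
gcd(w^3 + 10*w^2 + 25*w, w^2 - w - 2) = 1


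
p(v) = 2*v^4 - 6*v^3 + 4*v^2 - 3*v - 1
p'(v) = 8*v^3 - 18*v^2 + 8*v - 3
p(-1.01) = 14.37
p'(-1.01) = -37.68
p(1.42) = -6.24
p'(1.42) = -5.03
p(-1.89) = 84.99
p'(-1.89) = -136.43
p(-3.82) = 829.16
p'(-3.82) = -742.17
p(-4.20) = 1149.03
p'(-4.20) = -946.82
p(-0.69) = 5.40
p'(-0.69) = -19.72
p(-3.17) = 441.80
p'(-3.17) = -464.08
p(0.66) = -2.58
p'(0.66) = -3.26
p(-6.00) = 4049.00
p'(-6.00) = -2427.00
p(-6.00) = 4049.00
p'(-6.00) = -2427.00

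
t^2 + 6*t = t*(t + 6)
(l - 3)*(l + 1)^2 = l^3 - l^2 - 5*l - 3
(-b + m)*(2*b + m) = -2*b^2 + b*m + m^2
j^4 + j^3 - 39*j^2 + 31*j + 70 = (j - 5)*(j - 2)*(j + 1)*(j + 7)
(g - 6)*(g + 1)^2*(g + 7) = g^4 + 3*g^3 - 39*g^2 - 83*g - 42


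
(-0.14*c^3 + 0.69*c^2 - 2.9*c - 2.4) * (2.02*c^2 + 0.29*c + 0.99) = -0.2828*c^5 + 1.3532*c^4 - 5.7965*c^3 - 5.0059*c^2 - 3.567*c - 2.376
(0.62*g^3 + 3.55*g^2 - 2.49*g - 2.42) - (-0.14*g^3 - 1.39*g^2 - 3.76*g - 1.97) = 0.76*g^3 + 4.94*g^2 + 1.27*g - 0.45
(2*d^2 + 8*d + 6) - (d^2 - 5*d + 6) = d^2 + 13*d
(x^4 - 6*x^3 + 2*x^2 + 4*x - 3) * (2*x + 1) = 2*x^5 - 11*x^4 - 2*x^3 + 10*x^2 - 2*x - 3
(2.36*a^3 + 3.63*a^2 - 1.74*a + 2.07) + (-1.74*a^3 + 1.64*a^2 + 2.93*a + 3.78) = 0.62*a^3 + 5.27*a^2 + 1.19*a + 5.85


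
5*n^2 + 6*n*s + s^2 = (n + s)*(5*n + s)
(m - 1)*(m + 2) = m^2 + m - 2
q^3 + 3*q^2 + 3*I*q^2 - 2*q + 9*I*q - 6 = (q + 3)*(q + I)*(q + 2*I)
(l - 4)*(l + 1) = l^2 - 3*l - 4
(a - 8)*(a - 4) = a^2 - 12*a + 32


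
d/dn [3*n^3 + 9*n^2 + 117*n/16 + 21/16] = 9*n^2 + 18*n + 117/16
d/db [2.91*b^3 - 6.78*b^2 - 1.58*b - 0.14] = 8.73*b^2 - 13.56*b - 1.58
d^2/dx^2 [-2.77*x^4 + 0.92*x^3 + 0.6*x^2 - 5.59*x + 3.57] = -33.24*x^2 + 5.52*x + 1.2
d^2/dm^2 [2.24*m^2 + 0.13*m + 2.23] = 4.48000000000000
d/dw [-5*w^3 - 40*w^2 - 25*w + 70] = -15*w^2 - 80*w - 25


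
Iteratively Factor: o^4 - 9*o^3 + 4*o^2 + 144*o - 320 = (o + 4)*(o^3 - 13*o^2 + 56*o - 80) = (o - 4)*(o + 4)*(o^2 - 9*o + 20) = (o - 4)^2*(o + 4)*(o - 5)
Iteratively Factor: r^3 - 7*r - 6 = (r + 1)*(r^2 - r - 6) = (r + 1)*(r + 2)*(r - 3)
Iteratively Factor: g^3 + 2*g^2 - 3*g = (g - 1)*(g^2 + 3*g) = g*(g - 1)*(g + 3)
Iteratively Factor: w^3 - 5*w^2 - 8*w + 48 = (w + 3)*(w^2 - 8*w + 16) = (w - 4)*(w + 3)*(w - 4)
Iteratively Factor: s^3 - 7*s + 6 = (s - 1)*(s^2 + s - 6) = (s - 1)*(s + 3)*(s - 2)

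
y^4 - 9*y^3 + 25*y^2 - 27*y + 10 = (y - 5)*(y - 2)*(y - 1)^2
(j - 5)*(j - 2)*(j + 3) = j^3 - 4*j^2 - 11*j + 30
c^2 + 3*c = c*(c + 3)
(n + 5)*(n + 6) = n^2 + 11*n + 30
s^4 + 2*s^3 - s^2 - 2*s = s*(s - 1)*(s + 1)*(s + 2)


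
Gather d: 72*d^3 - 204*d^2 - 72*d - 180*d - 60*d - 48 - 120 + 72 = 72*d^3 - 204*d^2 - 312*d - 96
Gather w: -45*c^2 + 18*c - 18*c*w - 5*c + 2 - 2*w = -45*c^2 + 13*c + w*(-18*c - 2) + 2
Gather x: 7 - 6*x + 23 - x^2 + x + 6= -x^2 - 5*x + 36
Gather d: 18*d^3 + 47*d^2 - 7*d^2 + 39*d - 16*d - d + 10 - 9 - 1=18*d^3 + 40*d^2 + 22*d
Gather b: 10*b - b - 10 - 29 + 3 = 9*b - 36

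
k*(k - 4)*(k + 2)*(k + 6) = k^4 + 4*k^3 - 20*k^2 - 48*k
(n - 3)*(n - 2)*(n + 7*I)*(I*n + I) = I*n^4 - 7*n^3 - 4*I*n^3 + 28*n^2 + I*n^2 - 7*n + 6*I*n - 42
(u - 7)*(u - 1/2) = u^2 - 15*u/2 + 7/2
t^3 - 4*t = t*(t - 2)*(t + 2)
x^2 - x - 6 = (x - 3)*(x + 2)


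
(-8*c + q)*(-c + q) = 8*c^2 - 9*c*q + q^2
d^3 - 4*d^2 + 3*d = d*(d - 3)*(d - 1)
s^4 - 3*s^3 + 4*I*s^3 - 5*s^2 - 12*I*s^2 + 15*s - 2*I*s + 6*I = (s - 3)*(s + I)^2*(s + 2*I)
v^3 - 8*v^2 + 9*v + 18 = (v - 6)*(v - 3)*(v + 1)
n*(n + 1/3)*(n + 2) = n^3 + 7*n^2/3 + 2*n/3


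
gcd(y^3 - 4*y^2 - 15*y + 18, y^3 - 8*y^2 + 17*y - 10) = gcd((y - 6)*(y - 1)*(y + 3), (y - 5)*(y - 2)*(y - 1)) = y - 1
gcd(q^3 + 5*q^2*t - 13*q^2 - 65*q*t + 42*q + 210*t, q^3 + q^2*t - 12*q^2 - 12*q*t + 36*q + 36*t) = q - 6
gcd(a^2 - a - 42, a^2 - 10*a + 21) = a - 7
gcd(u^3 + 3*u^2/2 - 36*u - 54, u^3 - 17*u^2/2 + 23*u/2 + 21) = u - 6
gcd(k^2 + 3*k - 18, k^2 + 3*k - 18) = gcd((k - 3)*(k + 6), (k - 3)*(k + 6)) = k^2 + 3*k - 18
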